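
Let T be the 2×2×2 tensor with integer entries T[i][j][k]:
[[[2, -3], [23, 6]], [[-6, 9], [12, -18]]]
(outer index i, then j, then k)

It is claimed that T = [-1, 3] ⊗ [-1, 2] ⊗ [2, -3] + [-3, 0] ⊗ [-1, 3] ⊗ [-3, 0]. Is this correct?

Reconstruct entry (0,0,0) from the claimed factors: Σₗ aₗ[0]bₗ[0]cₗ[0] = (-1)·(-1)·(2) + (-3)·(-1)·(-3) = -7, but T[0,0,0] = 2. The claim is false.

No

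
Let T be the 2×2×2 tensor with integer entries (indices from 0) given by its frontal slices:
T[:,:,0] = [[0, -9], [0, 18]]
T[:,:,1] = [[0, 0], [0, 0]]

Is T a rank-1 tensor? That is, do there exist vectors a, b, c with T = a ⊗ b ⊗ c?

Yes

If T = a ⊗ b ⊗ c then every fibre of T is a multiple of the corresponding factor, so read the factors off the fibres through the nonzero entry T[0,1,0] = -9.
The mode-1 fibre T[:,1,0] = [-9, 18] gives a = (1, -2) (primitive direction); the mode-2 fibre T[0,:,0] = [0, -9] gives b = (0, 1); then c[k] = T[0,1,k] / (a[0]·b[1]) = [-9, 0] / 1 = (-9, 0).
Expanding (1, -2) ⊗ (0, 1) ⊗ (-9, 0) reproduces all 8 entries of T, so T = (1, -2) ⊗ (0, 1) ⊗ (-9, 0) and rank(T) ≤ 1.
Equivalently every frontal slice T[:,:,k] is c[k] times the rank-1 matrix (1, -2) ⊗ (0, 1). So T has rank 1 (it is nonzero).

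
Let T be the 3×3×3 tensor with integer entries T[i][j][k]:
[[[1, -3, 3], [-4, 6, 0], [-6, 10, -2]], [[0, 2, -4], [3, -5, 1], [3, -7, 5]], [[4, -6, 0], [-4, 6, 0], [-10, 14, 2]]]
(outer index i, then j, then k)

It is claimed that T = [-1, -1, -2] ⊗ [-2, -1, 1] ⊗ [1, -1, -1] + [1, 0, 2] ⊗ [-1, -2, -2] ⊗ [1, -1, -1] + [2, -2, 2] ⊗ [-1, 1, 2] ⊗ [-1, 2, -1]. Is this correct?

Reconstruct entry (0,0,0) from the claimed factors: Σₗ aₗ[0]bₗ[0]cₗ[0] = (-1)·(-2)·(1) + (1)·(-1)·(1) + (2)·(-1)·(-1) = 3, but T[0,0,0] = 1. The claim is false.

No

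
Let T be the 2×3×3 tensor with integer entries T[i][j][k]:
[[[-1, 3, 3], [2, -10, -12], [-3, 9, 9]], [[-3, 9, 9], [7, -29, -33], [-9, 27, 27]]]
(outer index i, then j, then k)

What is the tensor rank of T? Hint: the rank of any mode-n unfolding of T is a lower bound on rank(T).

Lower bound: in the mode-3 unfolding of T (rows indexed by k, columns by (i,j)) the 2×2 minor on rows k ∈ {0, 1}, columns (i,j) ∈ {(0,0), (0,1)} is det [[-1, 2], [3, -10]] = 4 ≠ 0, so that unfolding has rank ≥ 2 and hence rank(T) ≥ 2 (CP rank is at least every unfolding rank, though it can be larger).
Upper bound: with S_k = T[:,:,k], the two rank-1 terms a₁b₁ᵀ, a₂b₂ᵀ are the rank-1 members of the pencil x·S₀ + y·S₁.
The 2×2 minor of x·S₀ + y·S₁ on rows {0,1}, columns {0,1} is −x² + 2·xy + 3·y² = −(x − 3·y)(x + y), vanishing at (x:y) = (3:1) and (1:-1).
M₁ = 3·S₀ + S₁ = [[0, -4, 0], [0, -8, 0]] = (-4)·(1, 2)(0, 1, 0)ᵀ and M₂ = S₀ − S₁ = [[-4, 12, -12], [-12, 36, -36]] = (-4)·(1, 3)(1, -3, 3)ᵀ, so take a₁ = (1, 2), b₁ = (0, 1, 0), a₂ = (1, 3), b₂ = (1, -3, 3).
Each slice is an integer combination of E₁ = a₁b₁ᵀ and E₂ = a₂b₂ᵀ: S₀ = −E₁ − E₂, S₁ = −E₁ + 3·E₂, S₂ = −3·E₁ + 3·E₂; reading off coefficients, c₁ = (-1, -1, -3) and c₂ = (-1, 3, 3).
Hence T = (1, 2) ⊗ (0, 1, 0) ⊗ (-1, -1, -3) + (1, 3) ⊗ (1, -3, 3) ⊗ (-1, 3, 3), so rank(T) ≤ 2.
These bounds meet, so rank(T) = 2.

2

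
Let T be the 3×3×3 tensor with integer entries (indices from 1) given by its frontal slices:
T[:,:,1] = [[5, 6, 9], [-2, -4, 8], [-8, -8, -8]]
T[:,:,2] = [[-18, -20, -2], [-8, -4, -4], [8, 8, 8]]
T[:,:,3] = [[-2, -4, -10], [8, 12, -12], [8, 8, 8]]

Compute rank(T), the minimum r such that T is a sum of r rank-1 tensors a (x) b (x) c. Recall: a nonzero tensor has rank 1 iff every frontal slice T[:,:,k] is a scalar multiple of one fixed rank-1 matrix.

Lower bound: the mode-3 unfolding of T (rows indexed by k, columns by (i,j) = (1,1), (1,2), (1,3), (2,1), (2,2), (2,3), (3,1), (3,2), (3,3)) is [[5, 6, 9, -2, -4, 8, -8, -8, -8], [-18, -20, -2, -8, -4, -4, 8, 8, 8], [-2, -4, -10, 8, 12, -12, 8, 8, 8]].
There the 3×3 minor on rows k ∈ {1, 2, 3}, columns (i,j) ∈ {(1,1), (1,2), (1,3)} is det [[5, 6, 9], [-18, -20, -2], [-2, -4, -10]] = 192 ≠ 0, so this unfolding has rank ≥ 3; CP rank is at least every unfolding rank, so rank(T) ≥ 3. (Unfolding ranks only ever bound the CP rank from below — rank(T) can be strictly larger than all of them — so the matching upper bound has to come from an explicit 3-term decomposition.)
Upper bound: T is a sum of 3 rank-1 terms, T = [1, -2, 0] (x) [1, 2, -1] (x) [1, -2, -2] + [1, 1, 0] (x) [2, 2, -1] (x) [-2, -4, 4] + [2, 1, -2] (x) [1, 1, 1] (x) [4, -4, -4] (written with every a and b primitive with positive leading entry and the scale carried by c; CP decompositions are not unique, and this one is verified by expanding entrywise), so rank(T) ≤ 3.
These bounds meet, so rank(T) = 3.

3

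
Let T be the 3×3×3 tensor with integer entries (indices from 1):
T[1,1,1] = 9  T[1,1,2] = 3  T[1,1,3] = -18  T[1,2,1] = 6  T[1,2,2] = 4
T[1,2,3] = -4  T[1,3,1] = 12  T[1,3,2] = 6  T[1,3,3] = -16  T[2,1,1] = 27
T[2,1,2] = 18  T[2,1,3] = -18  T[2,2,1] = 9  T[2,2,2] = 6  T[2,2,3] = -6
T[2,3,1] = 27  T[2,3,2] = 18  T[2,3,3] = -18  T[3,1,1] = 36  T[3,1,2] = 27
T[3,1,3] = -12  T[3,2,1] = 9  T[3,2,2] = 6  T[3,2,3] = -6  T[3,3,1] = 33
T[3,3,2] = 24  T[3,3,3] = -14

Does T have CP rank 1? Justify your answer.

No

The mode-1 unfolding of T (rows indexed by i, columns by (j,k) = (1,1), (1,2), (1,3), (2,1), (2,2), (2,3), (3,1), (3,2), (3,3)) is [[9, 3, -18, 6, 4, -4, 12, 6, -16], [27, 18, -18, 9, 6, -6, 27, 18, -18], [36, 27, -12, 9, 6, -6, 33, 24, -14]].
There the 2×2 minor on rows i ∈ {1, 2}, columns (j,k) ∈ {(1,1), (1,2)} is det [[9, 3], [27, 18]] = 81 ≠ 0, so this unfolding has rank ≥ 2; CP rank is at least every unfolding rank, so rank(T) ≥ 2.
In particular rank(T) ≥ 2 > 1, so T is not rank-1.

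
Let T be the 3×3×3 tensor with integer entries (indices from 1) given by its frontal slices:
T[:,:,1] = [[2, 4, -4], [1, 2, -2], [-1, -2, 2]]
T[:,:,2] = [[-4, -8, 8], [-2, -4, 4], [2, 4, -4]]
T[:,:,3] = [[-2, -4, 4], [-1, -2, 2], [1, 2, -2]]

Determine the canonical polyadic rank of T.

1

Lower bound: T ≠ 0 (e.g. T[1,1,1] = 2), so rank(T) ≥ 1.
Upper bound: if T = a ⊗ b ⊗ c then every fibre of T is a multiple of the corresponding factor, so read the factors off the fibres through the nonzero entry T[1,1,1] = 2.
The mode-1 fibre T[:,1,1] = [2, 1, -1] gives a = [2, 1, -1] (primitive direction); the mode-2 fibre T[1,:,1] = [2, 4, -4] gives b = [1, 2, -2]; then c[k] = T[1,1,k] / (a[1]·b[1]) = [2, -4, -2] / 2 = [1, -2, -1].
Expanding [2, 1, -1] ⊗ [1, 2, -2] ⊗ [1, -2, -1] reproduces all 27 entries of T, so T = [2, 1, -1] ⊗ [1, 2, -2] ⊗ [1, -2, -1] and rank(T) ≤ 1.
These bounds meet, so rank(T) = 1.
Check entry T[3,2,3] = 2: (-1)·(2)·(-1) = 2.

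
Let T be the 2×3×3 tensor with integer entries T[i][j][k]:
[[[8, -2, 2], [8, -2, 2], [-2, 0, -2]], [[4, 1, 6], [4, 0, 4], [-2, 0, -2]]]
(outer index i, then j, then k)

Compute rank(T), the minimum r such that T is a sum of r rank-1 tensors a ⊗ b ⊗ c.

Lower bound: in the mode-2 unfolding of T (rows indexed by j, columns by (i,k)) the 3×3 minor on rows j ∈ {0, 1, 2}, columns (i,k) ∈ {(0,0), (0,1), (1,1)} is det [[8, -2, 1], [8, -2, 0], [-2, 0, 0]] = -4 ≠ 0, so that unfolding has rank ≥ 3 and hence rank(T) ≥ 3 (CP rank is at least every unfolding rank, though it can be larger).
Upper bound: T is a sum of 3 rank-1 terms, T = [0, 1] ⊗ [1, 0, 0] ⊗ [0, 1, 2] + [1, 0] ⊗ [1, 1, 0] ⊗ [4, -2, -2] + [1, 1] ⊗ [2, 2, -1] ⊗ [2, 0, 2] (written with every a and b primitive with positive leading entry and the scale carried by c; CP decompositions are not unique, and this one is verified by expanding entrywise), so rank(T) ≤ 3.
These bounds meet, so rank(T) = 3.

3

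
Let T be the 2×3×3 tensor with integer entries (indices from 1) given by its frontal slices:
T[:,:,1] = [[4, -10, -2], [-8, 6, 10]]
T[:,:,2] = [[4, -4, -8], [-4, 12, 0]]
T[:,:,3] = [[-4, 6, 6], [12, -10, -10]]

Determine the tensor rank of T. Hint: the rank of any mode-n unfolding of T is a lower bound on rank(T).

3

Lower bound: the mode-2 unfolding of T (rows indexed by j, columns by (i,k) = (1,1), (1,2), (1,3), (2,1), (2,2), (2,3)) is [[4, 4, -4, -8, -4, 12], [-10, -4, 6, 6, 12, -10], [-2, -8, 6, 10, 0, -10]].
There the 3×3 minor on rows j ∈ {1, 2, 3}, columns (i,k) ∈ {(1,1), (1,2), (2,1)} is det [[4, 4, -8], [-10, -4, 6], [-2, -8, 10]] = -192 ≠ 0, so this unfolding has rank ≥ 3; CP rank is at least every unfolding rank, so rank(T) ≥ 3. (Flattening ranks never certify an upper bound on CP rank; for that we must actually write T with 3 rank-1 terms.)
Upper bound: T is a sum of 3 rank-1 terms, T = [0, 1] (x) [1, 0, -1] (x) [-4, 0, 8] + [1, -1] (x) [1, -2, -1] (x) [4, 4, -4] + [1, 1] (x) [0, 1, -1] (x) [-2, 4, -2] (written with every a and b primitive with positive leading entry and the scale carried by c; CP decompositions are not unique, and this one is verified by expanding entrywise), so rank(T) ≤ 3.
These bounds meet, so rank(T) = 3.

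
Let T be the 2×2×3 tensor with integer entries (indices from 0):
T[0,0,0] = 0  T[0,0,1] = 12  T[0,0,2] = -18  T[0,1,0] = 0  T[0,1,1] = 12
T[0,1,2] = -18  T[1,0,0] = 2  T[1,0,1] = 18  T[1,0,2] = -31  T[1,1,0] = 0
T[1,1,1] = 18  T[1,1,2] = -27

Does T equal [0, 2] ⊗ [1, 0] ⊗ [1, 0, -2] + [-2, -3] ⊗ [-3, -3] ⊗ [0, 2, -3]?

Yes

Reconstruct entrywise from the claimed factors. For example, T[0,0,2] = -18 and Σₗ aₗ[0]bₗ[0]cₗ[2] = (0)·(1)·(-2) + (-2)·(-3)·(-3) = -18; checking all 12 entries, every one matches. The claim holds.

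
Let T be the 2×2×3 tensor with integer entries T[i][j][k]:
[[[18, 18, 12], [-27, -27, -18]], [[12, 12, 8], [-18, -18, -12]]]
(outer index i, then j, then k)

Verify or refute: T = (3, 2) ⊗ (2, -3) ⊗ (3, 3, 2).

Yes

Reconstruct entrywise from the claimed factors. For example, T[0,1,0] = -27 and Σₗ aₗ[0]bₗ[1]cₗ[0] = (3)·(-3)·(3) = -27; checking all 12 entries, every one matches. The claim holds.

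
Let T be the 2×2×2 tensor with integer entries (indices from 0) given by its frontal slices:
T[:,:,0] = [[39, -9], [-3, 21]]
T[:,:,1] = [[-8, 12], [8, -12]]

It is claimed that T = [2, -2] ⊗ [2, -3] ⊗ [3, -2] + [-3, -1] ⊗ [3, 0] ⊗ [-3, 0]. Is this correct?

Reconstruct entry (0,1,0) from the claimed factors: Σₗ aₗ[0]bₗ[1]cₗ[0] = (2)·(-3)·(3) + (-3)·(0)·(-3) = -18, but T[0,1,0] = -9. The claim is false.

No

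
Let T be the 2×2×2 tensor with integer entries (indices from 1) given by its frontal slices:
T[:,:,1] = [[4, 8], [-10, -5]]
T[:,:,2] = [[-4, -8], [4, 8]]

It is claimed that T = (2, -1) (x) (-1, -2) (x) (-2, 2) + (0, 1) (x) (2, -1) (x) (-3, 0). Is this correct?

No

Reconstruct entry (2,1,1) from the claimed factors: Σₗ aₗ[2]bₗ[1]cₗ[1] = (-1)·(-1)·(-2) + (1)·(2)·(-3) = -8, but T[2,1,1] = -10. The claim is false.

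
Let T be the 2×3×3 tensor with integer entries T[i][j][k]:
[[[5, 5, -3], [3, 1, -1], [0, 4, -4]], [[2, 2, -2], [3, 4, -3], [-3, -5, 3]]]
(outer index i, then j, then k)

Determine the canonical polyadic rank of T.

3

Lower bound: the mode-2 unfolding of T (rows indexed by j, columns by (i,k) = (0,0), (0,1), (0,2), (1,0), (1,1), (1,2)) is [[5, 5, -3, 2, 2, -2], [3, 1, -1, 3, 4, -3], [0, 4, -4, -3, -5, 3]].
There the 3×3 minor on rows j ∈ {0, 1, 2}, columns (i,k) ∈ {(0,0), (0,1), (0,2)} is det [[5, 5, -3], [3, 1, -1], [0, 4, -4]] = 24 ≠ 0, so this unfolding has rank ≥ 3; CP rank is at least every unfolding rank, so rank(T) ≥ 3. (Unfolding ranks only ever bound the CP rank from below — rank(T) can be strictly larger than all of them — so the matching upper bound has to come from an explicit 3-term decomposition.)
Upper bound: T is a sum of 3 rank-1 terms, T = [1, 0] ⊗ [1, 1, -2] ⊗ [1, 1, 1] + [2, -1] ⊗ [0, 1, -2] ⊗ [-1, -2, 1] + [2, 1] ⊗ [2, 2, -1] ⊗ [1, 1, -1] (one valid choice — decompositions are not unique — normalised so each a, b is primitive with positive first nonzero entry; check it by expanding all entries), so rank(T) ≤ 3.
These bounds meet, so rank(T) = 3.
Check entry T[1,1,1] = 4: (0)·(1)·(1) + (-1)·(1)·(-2) + (1)·(2)·(1) = 4.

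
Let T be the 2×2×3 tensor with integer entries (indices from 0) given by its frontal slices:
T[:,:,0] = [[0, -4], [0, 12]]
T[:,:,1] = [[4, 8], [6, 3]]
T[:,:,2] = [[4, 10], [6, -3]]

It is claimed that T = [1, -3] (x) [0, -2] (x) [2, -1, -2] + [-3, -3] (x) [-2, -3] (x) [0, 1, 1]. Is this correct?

No

Reconstruct entry (0,0,1) from the claimed factors: Σₗ aₗ[0]bₗ[0]cₗ[1] = (1)·(0)·(-1) + (-3)·(-2)·(1) = 6, but T[0,0,1] = 4. The claim is false.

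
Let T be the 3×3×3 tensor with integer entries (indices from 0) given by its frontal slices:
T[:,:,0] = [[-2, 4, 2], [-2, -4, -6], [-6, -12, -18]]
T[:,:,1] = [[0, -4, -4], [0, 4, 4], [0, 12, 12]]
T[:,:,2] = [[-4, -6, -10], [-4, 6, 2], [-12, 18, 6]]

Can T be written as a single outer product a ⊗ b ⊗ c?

The mode-1 unfolding of T (rows indexed by i, columns by (j,k) = (0,0), (0,1), (0,2), (1,0), (1,1), (1,2), (2,0), (2,1), (2,2)) is [[-2, 0, -4, 4, -4, -6, 2, -4, -10], [-2, 0, -4, -4, 4, 6, -6, 4, 2], [-6, 0, -12, -12, 12, 18, -18, 12, 6]].
There the 2×2 minor on rows i ∈ {0, 1}, columns (j,k) ∈ {(0,0), (1,0)} is det [[-2, 4], [-2, -4]] = 16 ≠ 0, so this unfolding has rank ≥ 2; CP rank is at least every unfolding rank, so rank(T) ≥ 2.
In particular rank(T) ≥ 2 > 1, so T is not rank-1.

No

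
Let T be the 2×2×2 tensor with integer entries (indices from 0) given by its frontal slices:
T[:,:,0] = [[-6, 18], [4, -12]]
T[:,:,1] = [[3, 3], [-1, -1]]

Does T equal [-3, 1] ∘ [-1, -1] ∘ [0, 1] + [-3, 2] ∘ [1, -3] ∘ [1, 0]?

No

Reconstruct entry (0,0,0) from the claimed factors: Σₗ aₗ[0]bₗ[0]cₗ[0] = (-3)·(-1)·(0) + (-3)·(1)·(1) = -3, but T[0,0,0] = -6. The claim is false.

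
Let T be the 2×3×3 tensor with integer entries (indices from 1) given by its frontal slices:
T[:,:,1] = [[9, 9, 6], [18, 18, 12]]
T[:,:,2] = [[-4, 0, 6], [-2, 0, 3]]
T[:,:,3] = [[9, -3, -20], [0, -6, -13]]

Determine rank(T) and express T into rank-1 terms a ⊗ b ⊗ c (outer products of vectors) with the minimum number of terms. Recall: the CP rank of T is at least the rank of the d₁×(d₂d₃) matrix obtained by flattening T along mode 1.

Lower bound: the mode-2 unfolding of T (rows indexed by j, columns by (i,k) = (1,1), (1,2), (1,3), (2,1), (2,2), (2,3)) is [[9, -4, 9, 18, -2, 0], [9, 0, -3, 18, 0, -6], [6, 6, -20, 12, 3, -13]].
There the 2×2 minor on rows j ∈ {1, 2}, columns (i,k) ∈ {(1,1), (1,2)} is det [[9, -4], [9, 0]] = 36 ≠ 0, so this unfolding has rank ≥ 2; CP rank is at least every unfolding rank, so rank(T) ≥ 2. (Flattening ranks never certify an upper bound on CP rank; for that we must actually write T with 2 rank-1 terms.)
Upper bound — finding two terms. Write S_k = T[:,:,k] for the frontal slices: S₁ = [[9, 9, 6], [18, 18, 12]], S₂ = [[-4, 0, 6], [-2, 0, 3]], S₃ = [[9, -3, -20], [0, -6, -13]].
If T = a₁ ⊗ b₁ ⊗ c₁ + a₂ ⊗ b₂ ⊗ c₂ then each S_k = c₁[k]·a₁b₁ᵀ + c₂[k]·a₂b₂ᵀ. S₁ and S₂ are linearly independent, so a₁b₁ᵀ and a₂b₂ᵀ must span the same plane of matrices: they are the rank-1 matrices of the form x·S₁ + y·S₂.
The 2×2 minor of x·S₁ + y·S₂ on rows {1,2}, columns {1,2} is −54·xy = (-54)·(y)(x), vanishing at (x:y) = (1:0) and (0:1).
M₁ = S₁ = [[9, 9, 6], [18, 18, 12]] = 3·(1, 2)(3, 3, 2)ᵀ and M₂ = S₂ = [[-4, 0, 6], [-2, 0, 3]] = −(2, 1)(2, 0, -3)ᵀ, so take a₁ = (1, 2), b₁ = (3, 3, 2), a₂ = (2, 1), b₂ = (2, 0, -3).
Each slice is an integer combination of E₁ = a₁b₁ᵀ and E₂ = a₂b₂ᵀ: S₁ = 3·E₁, S₂ = −E₂, S₃ = −E₁ + 3·E₂; reading off coefficients, c₁ = (3, 0, -1) and c₂ = (0, -1, 3).
Hence T = (1, 2) ⊗ (3, 3, 2) ⊗ (3, 0, -1) + (2, 1) ⊗ (2, 0, -3) ⊗ (0, -1, 3), so rank(T) ≤ 2.
These bounds meet, so rank(T) = 2.

rank(T) = 2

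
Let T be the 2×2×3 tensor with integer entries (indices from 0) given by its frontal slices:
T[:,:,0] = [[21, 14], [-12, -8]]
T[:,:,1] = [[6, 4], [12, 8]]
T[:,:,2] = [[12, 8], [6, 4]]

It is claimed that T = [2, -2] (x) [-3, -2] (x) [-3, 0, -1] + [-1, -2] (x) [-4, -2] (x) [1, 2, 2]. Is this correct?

No

Reconstruct entry (0,0,0) from the claimed factors: Σₗ aₗ[0]bₗ[0]cₗ[0] = (2)·(-3)·(-3) + (-1)·(-4)·(1) = 22, but T[0,0,0] = 21. The claim is false.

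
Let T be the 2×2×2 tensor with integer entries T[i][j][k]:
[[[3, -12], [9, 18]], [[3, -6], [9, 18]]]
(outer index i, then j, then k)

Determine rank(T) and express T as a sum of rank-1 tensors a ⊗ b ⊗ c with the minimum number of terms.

rank(T) = 2

Lower bound: in the mode-3 unfolding of T (rows indexed by k, columns by (i,j)) the 2×2 minor on rows k ∈ {0, 1}, columns (i,j) ∈ {(0,0), (0,1)} is det [[3, 9], [-12, 18]] = 162 ≠ 0, so that unfolding has rank ≥ 2 and hence rank(T) ≥ 2 (CP rank is at least every unfolding rank, though it can be larger).
Upper bound: with S_k = T[:,:,k], the two rank-1 terms a₁b₁ᵀ, a₂b₂ᵀ are the rank-1 members of the pencil x·S₀ + y·S₁.
det(x·S₀ + y·S₁) is −54·xy − 108·y² = (-54)·(x + 2·y)(y), vanishing at (x:y) = (2:-1) and (1:0).
M₁ = 2·S₀ − S₁ = [[18, 0], [12, 0]] = 6·(3, 2)(1, 0)ᵀ and M₂ = S₀ = [[3, 9], [3, 9]] = 3·(1, 1)(1, 3)ᵀ, so take a₁ = (3, 2), b₁ = (1, 0), a₂ = (1, 1), b₂ = (1, 3).
Each slice is an integer combination of E₁ = a₁b₁ᵀ and E₂ = a₂b₂ᵀ: S₀ = 3·E₂, S₁ = −6·E₁ + 6·E₂; reading off coefficients, c₁ = (0, -6) and c₂ = (3, 6).
Hence T = (3, 2) ⊗ (1, 0) ⊗ (0, -6) + (1, 1) ⊗ (1, 3) ⊗ (3, 6), so rank(T) ≤ 2.
These bounds meet, so rank(T) = 2.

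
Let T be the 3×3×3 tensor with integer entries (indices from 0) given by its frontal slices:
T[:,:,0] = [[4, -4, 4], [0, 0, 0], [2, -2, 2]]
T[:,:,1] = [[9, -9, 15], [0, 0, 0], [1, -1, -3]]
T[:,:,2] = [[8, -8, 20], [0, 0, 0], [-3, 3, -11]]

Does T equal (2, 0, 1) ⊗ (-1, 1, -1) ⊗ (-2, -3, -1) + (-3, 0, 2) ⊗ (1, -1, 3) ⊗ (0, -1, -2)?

Yes

Reconstruct entrywise from the claimed factors. For example, T[0,0,1] = 9 and Σₗ aₗ[0]bₗ[0]cₗ[1] = (2)·(-1)·(-3) + (-3)·(1)·(-1) = 9; checking all 27 entries, every one matches. The claim holds.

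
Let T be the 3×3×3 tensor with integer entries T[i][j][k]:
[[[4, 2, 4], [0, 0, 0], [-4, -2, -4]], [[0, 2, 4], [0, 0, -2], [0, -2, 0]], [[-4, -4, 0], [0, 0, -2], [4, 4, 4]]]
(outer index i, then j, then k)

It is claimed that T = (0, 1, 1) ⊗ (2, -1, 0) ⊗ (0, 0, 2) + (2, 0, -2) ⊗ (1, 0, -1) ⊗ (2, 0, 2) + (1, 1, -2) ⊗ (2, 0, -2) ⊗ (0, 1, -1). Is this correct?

No

Reconstruct entry (0,0,2) from the claimed factors: Σₗ aₗ[0]bₗ[0]cₗ[2] = (0)·(2)·(2) + (2)·(1)·(2) + (1)·(2)·(-1) = 2, but T[0,0,2] = 4. The claim is false.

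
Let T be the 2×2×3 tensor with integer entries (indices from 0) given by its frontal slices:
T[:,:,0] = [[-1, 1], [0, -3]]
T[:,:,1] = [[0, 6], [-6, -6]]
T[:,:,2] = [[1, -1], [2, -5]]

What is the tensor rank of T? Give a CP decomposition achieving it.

rank(T) = 3

Lower bound: the mode-3 unfolding of T (rows indexed by k, columns by (i,j) = (0,0), (0,1), (1,0), (1,1)) is [[-1, 1, 0, -3], [0, 6, -6, -6], [1, -1, 2, -5]].
There the 3×3 minor on rows k ∈ {0, 1, 2}, columns (i,j) ∈ {(0,0), (0,1), (1,0)} is det [[-1, 1, 0], [0, 6, -6], [1, -1, 2]] = -12 ≠ 0, so this unfolding has rank ≥ 3; CP rank is at least every unfolding rank, so rank(T) ≥ 3. (This is only a lower bound: in general the CP rank may exceed every unfolding rank, so we still need to exhibit 3 rank-1 terms summing to T.)
Upper bound: T is a sum of 3 rank-1 terms, T = (1, -2) ⊗ (1, 2) ⊗ (1, 2, 1) + (1, -1) ⊗ (2, 1) ⊗ (-1, 0, -1) + (1, 1) ⊗ (1, -1) ⊗ (0, -2, 2) (written with every a and b primitive with positive leading entry and the scale carried by c; CP decompositions are not unique, and this one is verified by expanding entrywise), so rank(T) ≤ 3.
These bounds meet, so rank(T) = 3.
Check entry T[1,1,0] = -3: (-2)·(2)·(1) + (-1)·(1)·(-1) + (1)·(-1)·(0) = -3.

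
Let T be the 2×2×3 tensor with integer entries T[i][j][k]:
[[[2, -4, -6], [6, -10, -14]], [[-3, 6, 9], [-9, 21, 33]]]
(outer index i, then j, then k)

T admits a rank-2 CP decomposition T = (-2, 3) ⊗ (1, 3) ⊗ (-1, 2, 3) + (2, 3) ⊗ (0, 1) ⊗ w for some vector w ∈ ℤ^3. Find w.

Subtract the known terms from T to get the rank-1 residual R = (2, 3) ⊗ (0, 1) ⊗ w, so R[i,j,k] = a[i]·b[j]·w[k]. Pick indices with nonzero a[0]·b[1] = (2)·(1) = 2. Only the fibre through (0,1,·) is needed: R[0,1,:] = T[0,1,:] − Σₗ aₗ[0]bₗ[1]cₗ = [6, -10, -14] − (-2)·(3)·(-1, 2, 3) = [0, 2, 4]. Then w[k] = R[0,1,k] / 2 for each k, giving w = [0, 2, 4] / 2 = (0, 1, 2).

w = (0, 1, 2)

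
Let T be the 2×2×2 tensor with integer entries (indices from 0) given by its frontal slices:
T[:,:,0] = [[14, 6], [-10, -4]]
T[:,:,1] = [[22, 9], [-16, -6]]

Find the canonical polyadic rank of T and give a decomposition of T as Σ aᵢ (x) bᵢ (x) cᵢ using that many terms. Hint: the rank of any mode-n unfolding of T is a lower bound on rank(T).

Lower bound: the mode-1 unfolding of T (rows indexed by i, columns by (j,k) = (0,0), (0,1), (1,0), (1,1)) is [[14, 22, 6, 9], [-10, -16, -4, -6]].
There the 2×2 minor on rows i ∈ {0, 1}, columns (j,k) ∈ {(0,0), (0,1)} is det [[14, 22], [-10, -16]] = -4 ≠ 0, so this unfolding has rank ≥ 2; CP rank is at least every unfolding rank, so rank(T) ≥ 2. (This is only a lower bound: in general the CP rank may exceed every unfolding rank, so we still need to exhibit 2 rank-1 terms summing to T.)
Upper bound — finding two terms. Write S_k = T[:,:,k] for the frontal slices: S₀ = [[14, 6], [-10, -4]], S₁ = [[22, 9], [-16, -6]].
If T = a₁ (x) b₁ (x) c₁ + a₂ (x) b₂ (x) c₂ then each S_k = c₁[k]·a₁b₁ᵀ + c₂[k]·a₂b₂ᵀ. S₀ and S₁ are linearly independent, so a₁b₁ᵀ and a₂b₂ᵀ must span the same plane of matrices: they are the rank-1 matrices of the form x·S₀ + y·S₁.
det(x·S₀ + y·S₁) is 4·x² + 14·xy + 12·y² = 2·(2·x + 3·y)(x + 2·y), vanishing at (x:y) = (3:-2) and (2:-1).
M₁ = 3·S₀ − 2·S₁ = [[-2, 0], [2, 0]] = (-2)·[1, -1][1, 0]ᵀ and M₂ = 2·S₀ − S₁ = [[6, 3], [-4, -2]] = [3, -2][2, 1]ᵀ, so take a₁ = [1, -1], b₁ = [1, 0], a₂ = [3, -2], b₂ = [2, 1].
Each slice is an integer combination of E₁ = a₁b₁ᵀ and E₂ = a₂b₂ᵀ: S₀ = 2·E₁ + 2·E₂, S₁ = 4·E₁ + 3·E₂; reading off coefficients, c₁ = [2, 4] and c₂ = [2, 3].
Hence T = [1, -1] (x) [1, 0] (x) [2, 4] + [3, -2] (x) [2, 1] (x) [2, 3], so rank(T) ≤ 2.
These bounds meet, so rank(T) = 2.
Check entry T[1,1,1] = -6: (-1)·(0)·(4) + (-2)·(1)·(3) = -6.

rank(T) = 2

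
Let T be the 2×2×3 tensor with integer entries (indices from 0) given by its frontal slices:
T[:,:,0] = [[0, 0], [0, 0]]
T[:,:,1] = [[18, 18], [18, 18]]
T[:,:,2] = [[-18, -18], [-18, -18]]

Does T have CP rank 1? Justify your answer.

Yes

If T = a ⊗ b ⊗ c then every fibre of T is a multiple of the corresponding factor, so read the factors off the fibres through the nonzero entry T[0,0,1] = 18.
The mode-1 fibre T[:,0,1] = [18, 18] gives a = [1, 1] (primitive direction); the mode-2 fibre T[0,:,1] = [18, 18] gives b = [1, 1]; then c[k] = T[0,0,k] / (a[0]·b[0]) = [0, 18, -18] / 1 = [0, 18, -18].
Expanding [1, 1] ⊗ [1, 1] ⊗ [0, 18, -18] reproduces all 12 entries of T, so T = [1, 1] ⊗ [1, 1] ⊗ [0, 18, -18] and rank(T) ≤ 1.
Equivalently every frontal slice T[:,:,k] is c[k] times the rank-1 matrix [1, 1] ⊗ [1, 1]. So T has rank 1 (it is nonzero).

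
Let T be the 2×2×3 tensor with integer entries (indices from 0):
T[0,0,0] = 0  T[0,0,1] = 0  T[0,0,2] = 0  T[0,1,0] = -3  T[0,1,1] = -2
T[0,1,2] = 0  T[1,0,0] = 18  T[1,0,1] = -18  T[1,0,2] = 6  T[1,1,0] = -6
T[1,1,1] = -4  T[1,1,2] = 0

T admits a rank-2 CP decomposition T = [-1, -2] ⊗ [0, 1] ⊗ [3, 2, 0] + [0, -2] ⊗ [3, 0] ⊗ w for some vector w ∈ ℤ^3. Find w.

Subtract the known terms from T to get the rank-1 residual R = [0, -2] ⊗ [3, 0] ⊗ w, so R[i,j,k] = a[i]·b[j]·w[k]. Pick indices with nonzero a[1]·b[0] = (-2)·(3) = -6. Only the fibre through (1,0,·) is needed: R[1,0,:] = T[1,0,:] − Σₗ aₗ[1]bₗ[0]cₗ = [18, -18, 6] − (-2)·(0)·[3, 2, 0] = [18, -18, 6]. Then w[k] = R[1,0,k] / -6 for each k, giving w = [18, -18, 6] / -6 = [-3, 3, -1].

w = [-3, 3, -1]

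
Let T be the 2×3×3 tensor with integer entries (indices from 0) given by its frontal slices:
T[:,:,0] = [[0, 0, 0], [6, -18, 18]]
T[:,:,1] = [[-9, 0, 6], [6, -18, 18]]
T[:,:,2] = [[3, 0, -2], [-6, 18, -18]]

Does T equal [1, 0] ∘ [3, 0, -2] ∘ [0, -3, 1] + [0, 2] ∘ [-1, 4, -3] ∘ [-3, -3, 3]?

No

Reconstruct entry (1,1,0) from the claimed factors: Σₗ aₗ[1]bₗ[1]cₗ[0] = (0)·(0)·(0) + (2)·(4)·(-3) = -24, but T[1,1,0] = -18. The claim is false.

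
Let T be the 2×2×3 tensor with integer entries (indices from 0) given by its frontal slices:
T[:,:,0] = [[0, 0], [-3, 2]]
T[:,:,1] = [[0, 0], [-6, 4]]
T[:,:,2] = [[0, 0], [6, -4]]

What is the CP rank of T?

1

Lower bound: T ≠ 0 (e.g. T[1,0,0] = -3), so rank(T) ≥ 1.
Upper bound: if T = a ⊗ b ⊗ c then every fibre of T is a multiple of the corresponding factor, so read the factors off the fibres through the nonzero entry T[1,0,0] = -3.
The mode-1 fibre T[:,0,0] = [0, -3] gives a = [0, 1] (primitive direction); the mode-2 fibre T[1,:,0] = [-3, 2] gives b = [3, -2]; then c[k] = T[1,0,k] / (a[1]·b[0]) = [-3, -6, 6] / 3 = [-1, -2, 2].
Expanding [0, 1] ⊗ [3, -2] ⊗ [-1, -2, 2] reproduces all 12 entries of T, so T = [0, 1] ⊗ [3, -2] ⊗ [-1, -2, 2] and rank(T) ≤ 1.
These bounds meet, so rank(T) = 1.
Check entry T[0,1,1] = 0: (0)·(-2)·(-2) = 0.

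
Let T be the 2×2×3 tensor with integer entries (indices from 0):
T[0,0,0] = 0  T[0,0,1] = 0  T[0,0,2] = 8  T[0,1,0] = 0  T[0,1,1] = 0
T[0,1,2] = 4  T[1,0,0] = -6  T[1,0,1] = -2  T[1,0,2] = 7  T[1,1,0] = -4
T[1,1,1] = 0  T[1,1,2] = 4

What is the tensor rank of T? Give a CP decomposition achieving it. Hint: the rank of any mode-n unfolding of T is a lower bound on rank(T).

Lower bound: the mode-3 unfolding of T (rows indexed by k, columns by (i,j) = (0,0), (0,1), (1,0), (1,1)) is [[0, 0, -6, -4], [0, 0, -2, 0], [8, 4, 7, 4]].
There the 3×3 minor on rows k ∈ {0, 1, 2}, columns (i,j) ∈ {(0,0), (1,0), (1,1)} is det [[0, -6, -4], [0, -2, 0], [8, 7, 4]] = -64 ≠ 0, so this unfolding has rank ≥ 3; CP rank is at least every unfolding rank, so rank(T) ≥ 3. (This is only a lower bound: in general the CP rank may exceed every unfolding rank, so we still need to exhibit 3 rank-1 terms summing to T.)
Upper bound: T is a sum of 3 rank-1 terms, T = (0, 1) ⊗ (1, 0) ⊗ (2, -2, -1) + (0, 1) ⊗ (2, 1) ⊗ (-4, 0, 2) + (2, 1) ⊗ (2, 1) ⊗ (0, 0, 2) (written with every a and b primitive with positive leading entry and the scale carried by c; CP decompositions are not unique, and this one is verified by expanding entrywise), so rank(T) ≤ 3.
These bounds meet, so rank(T) = 3.
Check entry T[0,1,0] = 0: (0)·(0)·(2) + (0)·(1)·(-4) + (2)·(1)·(0) = 0.

rank(T) = 3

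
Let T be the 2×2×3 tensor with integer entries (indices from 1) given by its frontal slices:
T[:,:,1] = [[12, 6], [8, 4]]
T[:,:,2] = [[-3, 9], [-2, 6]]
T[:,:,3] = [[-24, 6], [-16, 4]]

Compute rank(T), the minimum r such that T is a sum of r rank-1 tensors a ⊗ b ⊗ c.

2

Lower bound: the mode-2 unfolding of T (rows indexed by j, columns by (i,k) = (1,1), (1,2), (1,3), (2,1), (2,2), (2,3)) is [[12, -3, -24, 8, -2, -16], [6, 9, 6, 4, 6, 4]].
There the 2×2 minor on rows j ∈ {1, 2}, columns (i,k) ∈ {(1,1), (1,2)} is det [[12, -3], [6, 9]] = 126 ≠ 0, so this unfolding has rank ≥ 2; CP rank is at least every unfolding rank, so rank(T) ≥ 2. (Unfolding ranks only ever bound the CP rank from below — rank(T) can be strictly larger than all of them — so the matching upper bound has to come from an explicit 2-term decomposition.)
Upper bound — finding two terms. Every mode-1 slice of T is a multiple of one matrix: T[i,:,:] = a[i]·M with a = (3, 2) and M = [[4, -1, -8], [2, 3, 2]] (rows indexed by j, columns by k). So it suffices to write M as a sum of two rank-1 matrices.
Splitting M by its rows (j = 1, 2), M = (1, 0)(4, -1, -8)ᵀ + (0, 1)(2, 3, 2)ᵀ.
Hence T = (3, 2) ⊗ (1, 0) ⊗ (4, -1, -8) + (3, 2) ⊗ (0, 1) ⊗ (2, 3, 2), so rank(T) ≤ 2.
These bounds meet, so rank(T) = 2.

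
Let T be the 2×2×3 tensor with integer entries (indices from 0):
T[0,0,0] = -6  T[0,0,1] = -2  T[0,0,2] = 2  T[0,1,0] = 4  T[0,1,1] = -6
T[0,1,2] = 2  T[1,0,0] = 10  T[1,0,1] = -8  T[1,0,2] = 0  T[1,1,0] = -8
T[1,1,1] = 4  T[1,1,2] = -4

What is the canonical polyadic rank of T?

3

Lower bound: in the mode-3 unfolding of T (rows indexed by k, columns by (i,j)) the 3×3 minor on rows k ∈ {0, 1, 2}, columns (i,j) ∈ {(0,0), (0,1), (1,0)} is det [[-6, 4, 10], [-2, -6, -8], [2, 2, 0]] = -80 ≠ 0, so that unfolding has rank ≥ 3 and hence rank(T) ≥ 3 (CP rank is at least every unfolding rank, though it can be larger).
Upper bound: T is a sum of 3 rank-1 terms, T = [1, -2] ⊗ [1, -1] ⊗ [-4, 4, -2] + [1, -1] ⊗ [1, 0] ⊗ [-2, -4, 4] + [1, 2] ⊗ [1, 1] ⊗ [0, -2, 0] (written with every a and b primitive with positive leading entry and the scale carried by c; CP decompositions are not unique, and this one is verified by expanding entrywise), so rank(T) ≤ 3.
These bounds meet, so rank(T) = 3.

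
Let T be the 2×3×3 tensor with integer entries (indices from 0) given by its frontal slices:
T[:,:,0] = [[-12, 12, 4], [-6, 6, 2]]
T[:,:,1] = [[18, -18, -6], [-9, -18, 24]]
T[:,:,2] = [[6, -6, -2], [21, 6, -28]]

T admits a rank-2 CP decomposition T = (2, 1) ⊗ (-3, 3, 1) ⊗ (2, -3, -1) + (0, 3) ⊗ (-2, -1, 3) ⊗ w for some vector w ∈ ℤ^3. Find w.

w = (0, 3, -3)

Subtract the known terms from T to get the rank-1 residual R = (0, 3) ⊗ (-2, -1, 3) ⊗ w, so R[i,j,k] = a[i]·b[j]·w[k]. Pick indices with nonzero a[1]·b[0] = (3)·(-2) = -6. Only the fibre through (1,0,·) is needed: R[1,0,:] = T[1,0,:] − Σₗ aₗ[1]bₗ[0]cₗ = [-6, -9, 21] − (1)·(-3)·(2, -3, -1) = [0, -18, 18]. Then w[k] = R[1,0,k] / -6 for each k, giving w = [0, -18, 18] / -6 = (0, 3, -3).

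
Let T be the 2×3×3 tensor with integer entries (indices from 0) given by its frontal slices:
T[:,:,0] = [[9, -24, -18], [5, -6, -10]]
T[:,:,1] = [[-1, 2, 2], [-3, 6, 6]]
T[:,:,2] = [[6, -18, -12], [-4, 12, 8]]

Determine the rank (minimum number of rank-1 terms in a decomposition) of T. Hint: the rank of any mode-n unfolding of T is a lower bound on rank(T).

2

Lower bound: in the mode-3 unfolding of T (rows indexed by k, columns by (i,j)) the 2×2 minor on rows k ∈ {0, 1}, columns (i,j) ∈ {(0,0), (0,1)} is det [[9, -24], [-1, 2]] = -6 ≠ 0, so that unfolding has rank ≥ 2 and hence rank(T) ≥ 2 (CP rank is at least every unfolding rank, though it can be larger).
Upper bound: with S_k = T[:,:,k], the two rank-1 terms a₁b₁ᵀ, a₂b₂ᵀ are the rank-1 members of the pencil x·S₀ + y·S₁.
The 2×2 minor of x·S₀ + y·S₁ on rows {0,1}, columns {0,1} is 66·x² − 22·xy = 22·(3·x − y)(x), vanishing at (x:y) = (1:3) and (0:1).
M₁ = S₀ + 3·S₁ = [[6, -18, -12], [-4, 12, 8]] = 2·[3, -2][1, -3, -2]ᵀ and M₂ = S₁ = [[-1, 2, 2], [-3, 6, 6]] = −[1, 3][1, -2, -2]ᵀ, so take a₁ = [3, -2], b₁ = [1, -3, -2], a₂ = [1, 3], b₂ = [1, -2, -2].
Each slice is an integer combination of E₁ = a₁b₁ᵀ and E₂ = a₂b₂ᵀ: S₀ = 2·E₁ + 3·E₂, S₁ = −E₂, S₂ = 2·E₁; reading off coefficients, c₁ = [2, 0, 2] and c₂ = [3, -1, 0].
Hence T = [3, -2] ⊗ [1, -3, -2] ⊗ [2, 0, 2] + [1, 3] ⊗ [1, -2, -2] ⊗ [3, -1, 0], so rank(T) ≤ 2.
These bounds meet, so rank(T) = 2.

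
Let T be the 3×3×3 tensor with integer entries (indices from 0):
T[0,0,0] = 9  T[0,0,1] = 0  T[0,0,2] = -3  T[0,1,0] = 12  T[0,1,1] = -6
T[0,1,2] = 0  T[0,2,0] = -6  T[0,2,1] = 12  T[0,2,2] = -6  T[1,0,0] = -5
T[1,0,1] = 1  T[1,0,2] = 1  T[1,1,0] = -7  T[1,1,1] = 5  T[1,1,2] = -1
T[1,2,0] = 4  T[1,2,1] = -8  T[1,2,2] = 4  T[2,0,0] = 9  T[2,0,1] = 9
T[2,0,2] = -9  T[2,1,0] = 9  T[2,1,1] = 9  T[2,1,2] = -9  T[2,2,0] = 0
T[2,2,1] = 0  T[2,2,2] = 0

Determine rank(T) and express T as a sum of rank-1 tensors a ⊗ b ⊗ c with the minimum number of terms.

rank(T) = 2

Lower bound: the mode-3 unfolding of T (rows indexed by k, columns by (i,j) = (0,0), (0,1), (0,2), (1,0), (1,1), (1,2), (2,0), (2,1), (2,2)) is [[9, 12, -6, -5, -7, 4, 9, 9, 0], [0, -6, 12, 1, 5, -8, 9, 9, 0], [-3, 0, -6, 1, -1, 4, -9, -9, 0]].
There the 2×2 minor on rows k ∈ {0, 1}, columns (i,j) ∈ {(0,0), (0,1)} is det [[9, 12], [0, -6]] = -54 ≠ 0, so this unfolding has rank ≥ 2; CP rank is at least every unfolding rank, so rank(T) ≥ 2. (Flattening ranks never certify an upper bound on CP rank; for that we must actually write T with 2 rank-1 terms.)
Upper bound — finding two terms. Write S_k = T[:,:,k] for the frontal slices: S₀ = [[9, 12, -6], [-5, -7, 4], [9, 9, 0]], S₁ = [[0, -6, 12], [1, 5, -8], [9, 9, 0]], S₂ = [[-3, 0, -6], [1, -1, 4], [-9, -9, 0]].
If T = a₁ ⊗ b₁ ⊗ c₁ + a₂ ⊗ b₂ ⊗ c₂ then each S_k = c₁[k]·a₁b₁ᵀ + c₂[k]·a₂b₂ᵀ. S₀ and S₁ are linearly independent, so a₁b₁ᵀ and a₂b₂ᵀ must span the same plane of matrices: they are the rank-1 matrices of the form x·S₀ + y·S₁.
The 2×2 minor of x·S₀ + y·S₁ on rows {0,1}, columns {0,1} is −3·x² + 3·xy + 6·y² = (-3)·(x − 2·y)(x + y), vanishing at (x:y) = (2:1) and (1:-1).
M₁ = 2·S₀ + S₁ = [[18, 18, 0], [-9, -9, 0], [27, 27, 0]] = 9·[2, -1, 3][1, 1, 0]ᵀ and M₂ = S₀ − S₁ = [[9, 18, -18], [-6, -12, 12], [0, 0, 0]] = 3·[3, -2, 0][1, 2, -2]ᵀ, so take a₁ = [2, -1, 3], b₁ = [1, 1, 0], a₂ = [3, -2, 0], b₂ = [1, 2, -2].
Each slice is an integer combination of E₁ = a₁b₁ᵀ and E₂ = a₂b₂ᵀ: S₀ = 3·E₁ + E₂, S₁ = 3·E₁ − 2·E₂, S₂ = −3·E₁ + E₂; reading off coefficients, c₁ = [3, 3, -3] and c₂ = [1, -2, 1].
Hence T = [2, -1, 3] ⊗ [1, 1, 0] ⊗ [3, 3, -3] + [3, -2, 0] ⊗ [1, 2, -2] ⊗ [1, -2, 1], so rank(T) ≤ 2.
These bounds meet, so rank(T) = 2.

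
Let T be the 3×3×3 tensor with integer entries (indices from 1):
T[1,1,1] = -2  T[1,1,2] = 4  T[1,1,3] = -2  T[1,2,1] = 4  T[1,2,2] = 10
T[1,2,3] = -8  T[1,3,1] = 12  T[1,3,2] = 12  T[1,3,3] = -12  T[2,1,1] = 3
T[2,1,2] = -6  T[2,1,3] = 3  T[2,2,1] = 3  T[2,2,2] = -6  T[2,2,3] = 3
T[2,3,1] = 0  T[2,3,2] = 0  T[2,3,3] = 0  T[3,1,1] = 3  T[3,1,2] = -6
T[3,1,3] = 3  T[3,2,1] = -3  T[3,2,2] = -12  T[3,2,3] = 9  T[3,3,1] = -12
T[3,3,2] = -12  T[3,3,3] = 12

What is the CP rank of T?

Lower bound: the mode-2 unfolding of T (rows indexed by j, columns by (i,k) = (1,1), (1,2), (1,3), (2,1), (2,2), (2,3), (3,1), (3,2), (3,3)) is [[-2, 4, -2, 3, -6, 3, 3, -6, 3], [4, 10, -8, 3, -6, 3, -3, -12, 9], [12, 12, -12, 0, 0, 0, -12, -12, 12]].
There the 2×2 minor on rows j ∈ {1, 2}, columns (i,k) ∈ {(1,1), (1,2)} is det [[-2, 4], [4, 10]] = -36 ≠ 0, so this unfolding has rank ≥ 2; CP rank is at least every unfolding rank, so rank(T) ≥ 2. (This is only a lower bound: in general the CP rank may exceed every unfolding rank, so we still need to exhibit 2 rank-1 terms summing to T.)
Upper bound — finding two terms. Write S_k = T[:,:,k] for the frontal slices: S₁ = [[-2, 4, 12], [3, 3, 0], [3, -3, -12]], S₂ = [[4, 10, 12], [-6, -6, 0], [-6, -12, -12]], S₃ = [[-2, -8, -12], [3, 3, 0], [3, 9, 12]].
If T = a₁ (x) b₁ (x) c₁ + a₂ (x) b₂ (x) c₂ then each S_k = c₁[k]·a₁b₁ᵀ + c₂[k]·a₂b₂ᵀ. S₁ and S₂ are linearly independent, so a₁b₁ᵀ and a₂b₂ᵀ must span the same plane of matrices: they are the rank-1 matrices of the form x·S₁ + y·S₂.
The 2×2 minor of x·S₁ + y·S₂ on rows {1,2}, columns {1,2} is −18·x² + 18·xy + 36·y² = (-18)·(x − 2·y)(x + y), vanishing at (x:y) = (2:1) and (1:-1).
M₁ = 2·S₁ + S₂ = [[0, 18, 36], [0, 0, 0], [0, -18, -36]] = 18·(1, 0, -1)(0, 1, 2)ᵀ and M₂ = S₁ − S₂ = [[-6, -6, 0], [9, 9, 0], [9, 9, 0]] = (-3)·(2, -3, -3)(1, 1, 0)ᵀ, so take a₁ = (1, 0, -1), b₁ = (0, 1, 2), a₂ = (2, -3, -3), b₂ = (1, 1, 0).
Each slice is an integer combination of E₁ = a₁b₁ᵀ and E₂ = a₂b₂ᵀ: S₁ = 6·E₁ − E₂, S₂ = 6·E₁ + 2·E₂, S₃ = −6·E₁ − E₂; reading off coefficients, c₁ = (6, 6, -6) and c₂ = (-1, 2, -1).
Hence T = (1, 0, -1) (x) (0, 1, 2) (x) (6, 6, -6) + (2, -3, -3) (x) (1, 1, 0) (x) (-1, 2, -1), so rank(T) ≤ 2.
These bounds meet, so rank(T) = 2.

2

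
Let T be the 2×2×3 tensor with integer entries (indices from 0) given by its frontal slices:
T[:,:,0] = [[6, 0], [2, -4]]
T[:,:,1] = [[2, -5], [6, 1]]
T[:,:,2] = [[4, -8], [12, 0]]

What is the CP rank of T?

Lower bound: the mode-3 unfolding of T (rows indexed by k, columns by (i,j) = (0,0), (0,1), (1,0), (1,1)) is [[6, 0, 2, -4], [2, -5, 6, 1], [4, -8, 12, 0]].
There the 3×3 minor on rows k ∈ {0, 1, 2}, columns (i,j) ∈ {(0,0), (0,1), (1,0)} is det [[6, 0, 2], [2, -5, 6], [4, -8, 12]] = -64 ≠ 0, so this unfolding has rank ≥ 3; CP rank is at least every unfolding rank, so rank(T) ≥ 3. (This is only a lower bound: in general the CP rank may exceed every unfolding rank, so we still need to exhibit 3 rank-1 terms summing to T.)
Upper bound: T is a sum of 3 rank-1 terms, T = [1, -1] (x) [0, 1] (x) [0, -1, 0] + [1, -1] (x) [1, 1] (x) [2, -2, -4] + [1, 1] (x) [2, -1] (x) [2, 2, 4] (written with every a and b primitive with positive leading entry and the scale carried by c; CP decompositions are not unique, and this one is verified by expanding entrywise), so rank(T) ≤ 3.
These bounds meet, so rank(T) = 3.
Check entry T[0,0,1] = 2: (1)·(0)·(-1) + (1)·(1)·(-2) + (1)·(2)·(2) = 2.

3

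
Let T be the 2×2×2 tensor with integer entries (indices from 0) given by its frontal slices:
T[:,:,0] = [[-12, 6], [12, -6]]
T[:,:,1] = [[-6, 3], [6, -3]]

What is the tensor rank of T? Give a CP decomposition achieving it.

Lower bound: T ≠ 0 (e.g. T[0,0,0] = -12), so rank(T) ≥ 1.
Upper bound: if T = a (x) b (x) c then every fibre of T is a multiple of the corresponding factor, so read the factors off the fibres through the nonzero entry T[0,0,0] = -12.
The mode-1 fibre T[:,0,0] = [-12, 12] gives a = [1, -1] (primitive direction); the mode-2 fibre T[0,:,0] = [-12, 6] gives b = [2, -1]; then c[k] = T[0,0,k] / (a[0]·b[0]) = [-12, -6] / 2 = [-6, -3].
Expanding [1, -1] (x) [2, -1] (x) [-6, -3] reproduces all 8 entries of T, so T = [1, -1] (x) [2, -1] (x) [-6, -3] and rank(T) ≤ 1.
These bounds meet, so rank(T) = 1.
Check entry T[1,0,0] = 12: (-1)·(2)·(-6) = 12.

rank(T) = 1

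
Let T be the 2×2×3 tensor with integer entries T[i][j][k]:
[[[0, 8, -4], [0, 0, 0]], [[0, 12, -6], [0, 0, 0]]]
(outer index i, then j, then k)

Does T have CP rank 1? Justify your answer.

Yes

If T = a ⊗ b ⊗ c then every fibre of T is a multiple of the corresponding factor, so read the factors off the fibres through the nonzero entry T[0,0,1] = 8.
The mode-1 fibre T[:,0,1] = [8, 12] gives a = [2, 3] (primitive direction); the mode-2 fibre T[0,:,1] = [8, 0] gives b = [1, 0]; then c[k] = T[0,0,k] / (a[0]·b[0]) = [0, 8, -4] / 2 = [0, 4, -2].
Expanding [2, 3] ⊗ [1, 0] ⊗ [0, 4, -2] reproduces all 12 entries of T, so T = [2, 3] ⊗ [1, 0] ⊗ [0, 4, -2] and rank(T) ≤ 1.
Equivalently every frontal slice T[:,:,k] is c[k] times the rank-1 matrix [2, 3] ⊗ [1, 0]. So T has rank 1 (it is nonzero).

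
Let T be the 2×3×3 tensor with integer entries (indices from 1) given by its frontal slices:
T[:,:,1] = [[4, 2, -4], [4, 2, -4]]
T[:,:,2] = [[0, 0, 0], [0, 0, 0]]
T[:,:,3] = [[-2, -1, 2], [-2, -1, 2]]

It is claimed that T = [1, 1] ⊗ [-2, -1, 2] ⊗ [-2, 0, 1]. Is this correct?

Yes

Reconstruct entrywise from the claimed factors. For example, T[1,1,1] = 4 and Σₗ aₗ[1]bₗ[1]cₗ[1] = (1)·(-2)·(-2) = 4; checking all 18 entries, every one matches. The claim holds.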